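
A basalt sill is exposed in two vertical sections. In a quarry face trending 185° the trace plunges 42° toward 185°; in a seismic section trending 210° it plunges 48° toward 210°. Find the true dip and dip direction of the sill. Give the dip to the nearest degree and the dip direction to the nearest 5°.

true dip 49°, dip direction 225°

Each apparent-dip line lies in the plane. As unit vectors (x east, y north, z up), v₁ plunges 42°→185° and v₂ plunges 48°→210°.
Cross product v₁ × v₂ gives the pole to the plane: n ∝ (-0.162, -0.176, 0.210).
True dip = arccos(n_z / |n|) = arccos(0.6599) = 48.7°.
Dip direction = azimuth of (n_x, n_y) = atan2(-0.162, -0.176) = 223°.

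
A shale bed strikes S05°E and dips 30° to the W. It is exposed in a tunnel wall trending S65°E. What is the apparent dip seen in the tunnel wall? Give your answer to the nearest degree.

Angle between strike (S05°E) and section (S65°E): β = 60°.
tan α = tan 30° × sin 60° = 0.5774 × 0.8660 = 0.5000
apparent dip = arctan 0.5000 = 26.57°

27°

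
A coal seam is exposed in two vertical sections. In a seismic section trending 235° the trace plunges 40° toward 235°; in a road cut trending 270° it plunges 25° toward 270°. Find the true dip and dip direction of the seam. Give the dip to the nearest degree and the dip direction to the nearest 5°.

true dip 43°, dip direction 210°

Each apparent-dip line lies in the plane. As unit vectors (x east, y north, z up), v₁ plunges 40°→235° and v₂ plunges 25°→270°.
n = v₁ × v₂ = (-0.186, -0.317, 0.398) (taken with n_z > 0).
Dip δ = arctan(|n_h|/n_z) = arctan(0.368/0.398) = 42.7°.
Dip direction = atan2(-0.186, -0.317) = 210° (azimuth of n's horizontal projection).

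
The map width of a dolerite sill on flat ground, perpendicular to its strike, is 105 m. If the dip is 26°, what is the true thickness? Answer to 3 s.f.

46.0 m

True thickness t = w · sin(dip) = 105 × sin 26°
t = 105 × 0.4384 = 46.029 m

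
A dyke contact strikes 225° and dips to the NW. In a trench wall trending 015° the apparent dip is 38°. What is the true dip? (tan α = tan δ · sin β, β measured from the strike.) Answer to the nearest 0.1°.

β = acute angle between strike 225° and section 015° = 30°.
tan(true dip) = tan 38° / sin 30° = 1.5626
true dip = arctan 1.5626 = 57.38°

57.4°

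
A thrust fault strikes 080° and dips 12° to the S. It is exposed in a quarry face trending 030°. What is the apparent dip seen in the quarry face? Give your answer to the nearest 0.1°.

The strike is 080° and the section trends 030°; the acute angle between them is β = 50°.
tan α = tan 12° × sin 50° = 0.2126 × 0.7660 = 0.1628
apparent dip = arctan 0.1628 = 9.25°

9.2°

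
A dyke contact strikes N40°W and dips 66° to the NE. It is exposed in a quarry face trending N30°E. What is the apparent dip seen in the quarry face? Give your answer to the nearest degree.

65°

The section lies 70° from the strike.
tan(apparent dip) = tan 66° · sin 70° = 2.1106
α = arctan(2.1106) = 64.65°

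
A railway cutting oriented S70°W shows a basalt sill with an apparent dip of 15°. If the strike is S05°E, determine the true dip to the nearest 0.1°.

β = acute angle between strike S05°E and section S70°W = 75°.
tan(true dip) = tan 15° / sin 75° = 0.2774
true dip = arctan 0.2774 = 15.50°

15.5°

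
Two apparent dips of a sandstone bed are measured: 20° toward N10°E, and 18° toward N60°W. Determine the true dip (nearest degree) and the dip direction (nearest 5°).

true dip 23°, dip direction 340°

The two traces are lines in the plane: v₁ = (sin 10°·cos 20°, cos 10°·cos 20°, −sin 20°), v₂ = (sin 300°·cos 18°, cos 300°·cos 18°, −sin 18°).
The plane normal is n = v₁ × v₂ ∝ (-0.123, 0.332, 0.840).
True dip = arccos(n_z / |n|) = arccos(0.9214) = 22.9°.
The horizontal component of n points toward azimuth atan2(n_x, n_y) = 340°, the dip direction.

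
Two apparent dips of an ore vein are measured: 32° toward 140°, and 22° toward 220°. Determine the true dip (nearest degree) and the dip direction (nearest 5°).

true dip 35°, dip direction 165°

Each apparent-dip line lies in the plane. As unit vectors (x east, y north, z up), v₁ plunges 32°→140° and v₂ plunges 22°→220°.
The plane normal is n = v₁ × v₂ ∝ (0.133, -0.520, 0.774).
Dip δ = arctan(|n_h|/n_z) = arctan(0.537/0.774) = 34.7°.
Dip direction = azimuth of (n_x, n_y) = atan2(0.133, -0.520) = 166°.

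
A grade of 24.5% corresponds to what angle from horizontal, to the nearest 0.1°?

13.8°

tan θ = 24.5/100 = 0.2450
θ = arctan(0.2450) = 13.77°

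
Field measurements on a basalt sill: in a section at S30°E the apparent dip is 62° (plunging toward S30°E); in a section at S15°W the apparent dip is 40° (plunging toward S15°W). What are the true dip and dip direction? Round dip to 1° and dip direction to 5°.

true dip 63°, dip direction 130°

Each apparent-dip line lies in the plane. As unit vectors (x east, y north, z up), v₁ plunges 62°→S30°E and v₂ plunges 40°→S15°W.
The plane normal is n = v₁ × v₂ ∝ (0.392, -0.326, 0.254).
Dip δ = arctan(|n_h|/n_z) = arctan(0.510/0.254) = 63.5°.
The horizontal component of n points toward azimuth atan2(n_x, n_y) = 130°, the dip direction.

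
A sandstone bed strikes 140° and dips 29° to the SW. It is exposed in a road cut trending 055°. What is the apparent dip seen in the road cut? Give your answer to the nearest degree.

29°

Angle between strike (140°) and section (055°): β = 85°.
tan(apparent dip) = tan 29° · sin 85° = 0.5522
α = arctan(0.5522) = 28.91°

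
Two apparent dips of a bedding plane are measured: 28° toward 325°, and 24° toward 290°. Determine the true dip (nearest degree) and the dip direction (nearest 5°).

true dip 28°, dip direction 325°

The two traces are lines in the plane: v₁ = (sin 325°·cos 28°, cos 325°·cos 28°, −sin 28°), v₂ = (sin 290°·cos 24°, cos 290°·cos 24°, −sin 24°).
Cross product v₁ × v₂ gives the pole to the plane: n ∝ (-0.147, 0.197, 0.463).
Dip δ = arctan(|n_h|/n_z) = arctan(0.246/0.463) = 28.0°.
Dip direction = atan2(-0.147, 0.197) = 323° (azimuth of n's horizontal projection).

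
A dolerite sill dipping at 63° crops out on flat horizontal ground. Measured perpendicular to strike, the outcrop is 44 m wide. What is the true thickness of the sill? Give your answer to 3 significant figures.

True thickness t = w · sin(dip) = 44 × sin 63°
t = 44 × 0.8910 = 39.204 m

39.2 m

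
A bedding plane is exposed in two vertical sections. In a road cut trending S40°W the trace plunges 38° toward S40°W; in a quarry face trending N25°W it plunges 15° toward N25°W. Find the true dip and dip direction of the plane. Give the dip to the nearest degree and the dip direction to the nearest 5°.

Each apparent-dip line lies in the plane. As unit vectors (x east, y north, z up), v₁ plunges 38°→S40°W and v₂ plunges 15°→N25°W.
Cross product v₁ × v₂ gives the pole to the plane: n ∝ (-0.695, -0.120, 0.690).
tan δ = √(n_x²+n_y²)/n_z = 0.706/0.690, so δ = 45.6°.
Dip direction = atan2(-0.695, -0.120) = 260° (azimuth of n's horizontal projection).

true dip 46°, dip direction 260°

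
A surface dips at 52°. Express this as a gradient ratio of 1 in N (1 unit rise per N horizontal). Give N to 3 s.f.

1 in 0.781

1 : N means tan θ = 1/N, so N = 1/tan 52° = 1/1.2799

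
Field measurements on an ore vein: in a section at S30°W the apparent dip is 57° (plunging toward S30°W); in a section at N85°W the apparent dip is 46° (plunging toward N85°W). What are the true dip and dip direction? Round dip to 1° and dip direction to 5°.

Each apparent-dip line lies in the plane. As unit vectors (x east, y north, z up), v₁ plunges 57°→S30°W and v₂ plunges 46°→N85°W.
n = v₁ × v₂ = (-0.390, -0.384, 0.343) (taken with n_z > 0).
Dip δ = arctan(|n_h|/n_z) = arctan(0.548/0.343) = 58.0°.
Dip direction = azimuth of (n_x, n_y) = atan2(-0.390, -0.384) = 225°.

true dip 58°, dip direction 225°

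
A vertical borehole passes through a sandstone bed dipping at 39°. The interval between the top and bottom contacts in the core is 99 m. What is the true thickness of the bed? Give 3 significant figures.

True thickness t = h · cos(dip) = 99 × cos 39°
t = 99 × 0.7771 = 76.937 m

76.9 m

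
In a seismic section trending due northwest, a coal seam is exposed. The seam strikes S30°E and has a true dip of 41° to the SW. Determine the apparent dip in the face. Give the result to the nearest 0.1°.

The section lies 15° from the strike.
tan α = tan 41° × sin 15° = 0.8693 × 0.2588 = 0.2250
apparent dip = arctan 0.2250 = 12.68°

12.7°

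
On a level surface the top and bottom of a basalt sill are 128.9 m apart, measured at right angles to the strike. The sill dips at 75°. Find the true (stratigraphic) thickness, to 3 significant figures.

True thickness t = w · sin(dip) = 128.9 × sin 75°
t = 128.9 × 0.9659 = 124.508 m

125 m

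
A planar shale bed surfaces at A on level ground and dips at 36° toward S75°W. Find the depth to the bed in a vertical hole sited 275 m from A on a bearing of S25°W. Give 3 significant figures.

The hole lies 50° from the dip direction, so the down-dip offset is 275 × cos 50° = 176.77 m.
Depth = down-dip offset × tan(dip) = 176.77 × tan 36° = 176.77 × 0.7265
Depth = 128.43 m

128 m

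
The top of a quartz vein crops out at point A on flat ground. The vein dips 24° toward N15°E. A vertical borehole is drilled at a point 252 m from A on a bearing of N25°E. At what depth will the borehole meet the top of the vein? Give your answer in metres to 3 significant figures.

The hole lies 10° from the dip direction, so the down-dip offset is 252 × cos 10° = 248.17 m.
Depth = down-dip offset × tan(dip) = 248.17 × tan 24° = 248.17 × 0.4452
Depth = 110.49 m

110 m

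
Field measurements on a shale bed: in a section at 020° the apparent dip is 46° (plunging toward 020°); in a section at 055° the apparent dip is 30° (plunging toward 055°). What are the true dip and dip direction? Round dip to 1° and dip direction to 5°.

true dip 49°, dip direction 355°

Represent each trace as a vector plunging at its apparent dip toward its trend (east-north-up frame): v₁ = (0.238, 0.653, -0.719), v₂ = (0.709, 0.497, -0.500).
The plane normal is n = v₁ × v₂ ∝ (-0.031, 0.392, 0.345).
True dip = arccos(n_z / |n|) = arccos(0.6600) = 48.7°.
The horizontal component of n points toward azimuth atan2(n_x, n_y) = 355°, the dip direction.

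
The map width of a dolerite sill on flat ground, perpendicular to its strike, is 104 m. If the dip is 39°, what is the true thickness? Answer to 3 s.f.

65.4 m

True thickness t = w · sin(dip) = 104 × sin 39°
t = 104 × 0.6293 = 65.449 m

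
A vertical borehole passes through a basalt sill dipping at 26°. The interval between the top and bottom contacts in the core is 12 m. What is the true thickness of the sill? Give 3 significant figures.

10.8 m

True thickness t = h · cos(dip) = 12 × cos 26°
t = 12 × 0.8988 = 10.786 m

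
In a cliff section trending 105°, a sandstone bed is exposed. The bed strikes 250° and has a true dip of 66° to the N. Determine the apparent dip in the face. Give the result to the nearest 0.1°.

Angle between strike (250°) and section (105°): β = 35°.
tan(apparent dip) = tan 66° · sin 35° = 1.2883
α = arctan(1.2883) = 52.18°

52.2°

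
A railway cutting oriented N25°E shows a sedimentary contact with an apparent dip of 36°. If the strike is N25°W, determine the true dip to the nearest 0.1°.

43.5°

β = acute angle between strike N25°W and section N25°E = 50°.
tan δ = tan α / sin β = tan 36° / sin 50° = 0.7265 / 0.7660 = 0.9484
true dip = arctan 0.9484 = 43.48°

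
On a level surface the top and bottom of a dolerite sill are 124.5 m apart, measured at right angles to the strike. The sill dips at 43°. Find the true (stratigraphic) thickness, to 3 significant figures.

True thickness t = w · sin(dip) = 124.5 × sin 43°
t = 124.5 × 0.6820 = 84.909 m

84.9 m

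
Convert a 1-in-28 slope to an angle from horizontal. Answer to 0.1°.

2.0°

tan θ = 1/28 = 0.0357
θ = arctan(0.0357) = 2.05°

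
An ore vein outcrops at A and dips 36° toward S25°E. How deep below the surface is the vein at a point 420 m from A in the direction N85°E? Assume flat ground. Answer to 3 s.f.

The hole lies 70° from the dip direction, so the down-dip offset is 420 × cos 70° = 143.65 m.
Depth = down-dip offset × tan(dip) = 143.65 × tan 36° = 143.65 × 0.7265
Depth = 104.37 m

104 m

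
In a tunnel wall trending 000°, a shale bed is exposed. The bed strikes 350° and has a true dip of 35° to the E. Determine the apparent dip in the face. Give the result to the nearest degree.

The section lies 10° from the strike.
tan(apparent dip) = tan 35° · sin 10° = 0.1216
α = arctan(0.1216) = 6.93°

7°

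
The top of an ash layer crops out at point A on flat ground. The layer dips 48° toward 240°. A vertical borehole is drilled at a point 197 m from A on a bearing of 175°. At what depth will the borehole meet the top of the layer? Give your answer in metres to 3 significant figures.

The hole lies 65° from the dip direction, so the down-dip offset is 197 × cos 65° = 83.26 m.
Depth = down-dip offset × tan(dip) = 83.26 × tan 48° = 83.26 × 1.1106
Depth = 92.46 m

92.5 m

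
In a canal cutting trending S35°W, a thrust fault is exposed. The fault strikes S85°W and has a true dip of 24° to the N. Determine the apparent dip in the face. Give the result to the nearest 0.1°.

The strike is S85°W and the section trends S35°W; the acute angle between them is β = 50°.
tan(apparent dip) = tan 24° · sin 50° = 0.3411
apparent dip = arctan 0.3411 = 18.83°

18.8°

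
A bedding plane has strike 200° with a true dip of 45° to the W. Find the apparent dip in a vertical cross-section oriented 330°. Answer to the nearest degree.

37°

The strike is 200° and the section trends 330°; the acute angle between them is β = 50°.
tan(apparent dip) = tan 45° · sin 50° = 0.7660
apparent dip = arctan 0.7660 = 37.45°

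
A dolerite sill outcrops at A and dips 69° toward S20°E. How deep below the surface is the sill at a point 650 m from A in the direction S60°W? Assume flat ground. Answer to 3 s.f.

294 m

The hole lies 80° from the dip direction, so the down-dip offset is 650 × cos 80° = 112.87 m.
Depth = down-dip offset × tan(dip) = 112.87 × tan 69° = 112.87 × 2.6051
Depth = 294.04 m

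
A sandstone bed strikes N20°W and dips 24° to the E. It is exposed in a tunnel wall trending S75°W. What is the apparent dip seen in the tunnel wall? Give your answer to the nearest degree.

24°

The strike is N20°W and the section trends S75°W; the acute angle between them is β = 85°.
tan α = tan 24° × sin 85° = 0.4452 × 0.9962 = 0.4435
apparent dip = arctan 0.4435 = 23.92°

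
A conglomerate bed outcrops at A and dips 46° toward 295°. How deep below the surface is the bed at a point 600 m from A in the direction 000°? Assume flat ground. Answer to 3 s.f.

263 m

The hole lies 65° from the dip direction, so the down-dip offset is 600 × cos 65° = 253.57 m.
Depth = down-dip offset × tan(dip) = 253.57 × tan 46° = 253.57 × 1.0355
Depth = 262.58 m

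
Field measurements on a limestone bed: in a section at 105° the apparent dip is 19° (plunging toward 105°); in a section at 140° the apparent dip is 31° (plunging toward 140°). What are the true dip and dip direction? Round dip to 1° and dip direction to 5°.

The two traces are lines in the plane: v₁ = (sin 105°·cos 19°, cos 105°·cos 19°, −sin 19°), v₂ = (sin 140°·cos 31°, cos 140°·cos 31°, −sin 31°).
n = v₁ × v₂ = (0.088, -0.291, 0.465) (taken with n_z > 0).
tan δ = √(n_x²+n_y²)/n_z = 0.304/0.465, so δ = 33.2°.
Dip direction = azimuth of (n_x, n_y) = atan2(0.088, -0.291) = 163°.

true dip 33°, dip direction 165°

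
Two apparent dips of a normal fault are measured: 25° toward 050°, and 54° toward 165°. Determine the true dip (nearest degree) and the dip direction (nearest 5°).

true dip 61°, dip direction 125°

Each apparent-dip line lies in the plane. As unit vectors (x east, y north, z up), v₁ plunges 25°→050° and v₂ plunges 54°→165°.
n = v₁ × v₂ = (0.711, -0.497, 0.483) (taken with n_z > 0).
Dip δ = arctan(|n_h|/n_z) = arctan(0.868/0.483) = 60.9°.
Dip direction = azimuth of (n_x, n_y) = atan2(0.711, -0.497) = 125°.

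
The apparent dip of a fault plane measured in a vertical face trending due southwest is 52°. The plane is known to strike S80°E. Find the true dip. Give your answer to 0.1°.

57.4°

The section is 55° from the strike.
tan δ = tan α / sin β = tan 52° / sin 55° = 1.2799 / 0.8192 = 1.5625
true dip = arctan 1.5625 = 57.38°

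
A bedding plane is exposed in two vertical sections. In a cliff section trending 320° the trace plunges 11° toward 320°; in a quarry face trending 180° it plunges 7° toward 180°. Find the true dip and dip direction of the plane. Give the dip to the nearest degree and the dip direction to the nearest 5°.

true dip 25°, dip direction 255°

Each apparent-dip line lies in the plane. As unit vectors (x east, y north, z up), v₁ plunges 11°→320° and v₂ plunges 7°→180°.
Cross product v₁ × v₂ gives the pole to the plane: n ∝ (-0.281, -0.077, 0.626).
Dip δ = arctan(|n_h|/n_z) = arctan(0.291/0.626) = 24.9°.
The horizontal component of n points toward azimuth atan2(n_x, n_y) = 255°, the dip direction.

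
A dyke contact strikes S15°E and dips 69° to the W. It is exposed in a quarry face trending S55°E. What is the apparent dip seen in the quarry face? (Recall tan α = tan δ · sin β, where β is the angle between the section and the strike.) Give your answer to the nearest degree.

The strike is S15°E and the section trends S55°E; the acute angle between them is β = 40°.
tan α = tan 69° × sin 40° = 2.6051 × 0.6428 = 1.6745
α = arctan(1.6745) = 59.15°

59°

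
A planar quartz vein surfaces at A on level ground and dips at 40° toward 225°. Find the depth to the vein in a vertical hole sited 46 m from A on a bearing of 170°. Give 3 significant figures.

The hole lies 55° from the dip direction, so the down-dip offset is 46 × cos 55° = 26.38 m.
Depth = down-dip offset × tan(dip) = 26.38 × tan 40° = 26.38 × 0.8391
Depth = 22.14 m

22.1 m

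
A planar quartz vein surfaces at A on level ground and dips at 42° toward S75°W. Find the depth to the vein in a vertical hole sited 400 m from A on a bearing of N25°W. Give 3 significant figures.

62.5 m

The hole lies 80° from the dip direction, so the down-dip offset is 400 × cos 80° = 69.46 m.
Depth = down-dip offset × tan(dip) = 69.46 × tan 42° = 69.46 × 0.9004
Depth = 62.54 m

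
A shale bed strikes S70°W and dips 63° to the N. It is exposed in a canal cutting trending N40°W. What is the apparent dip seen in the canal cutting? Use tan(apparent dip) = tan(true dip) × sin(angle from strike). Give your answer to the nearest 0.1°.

The strike is S70°W and the section trends N40°W; the acute angle between them is β = 70°.
tan(apparent dip) = tan 63° · sin 70° = 1.8443
apparent dip = arctan 1.8443 = 61.53°

61.5°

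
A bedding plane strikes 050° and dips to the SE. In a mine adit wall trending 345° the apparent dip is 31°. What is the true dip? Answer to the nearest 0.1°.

The section is 65° from the strike.
tan(true dip) = tan 31° / sin 65° = 0.6630
true dip = arctan 0.6630 = 33.54°

33.5°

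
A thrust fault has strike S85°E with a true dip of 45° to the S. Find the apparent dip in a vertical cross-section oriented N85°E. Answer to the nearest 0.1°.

The strike is S85°E and the section trends N85°E; the acute angle between them is β = 10°.
tan(apparent dip) = tan 45° · sin 10° = 0.1736
α = arctan(0.1736) = 9.85°

9.9°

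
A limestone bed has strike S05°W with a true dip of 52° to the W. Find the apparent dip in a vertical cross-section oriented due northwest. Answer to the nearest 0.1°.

Angle between strike (S05°W) and section (due northwest): β = 50°.
tan(apparent dip) = tan 52° · sin 50° = 0.9805
α = arctan(0.9805) = 44.44°

44.4°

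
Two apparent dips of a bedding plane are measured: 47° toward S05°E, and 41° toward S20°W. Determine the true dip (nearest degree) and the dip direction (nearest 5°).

Represent each trace as a vector plunging at its apparent dip toward its trend (east-north-up frame): v₁ = (0.059, -0.679, -0.731), v₂ = (-0.258, -0.709, -0.656).
Cross product v₁ × v₂ gives the pole to the plane: n ∝ (0.073, -0.228, 0.218).
Dip δ = arctan(|n_h|/n_z) = arctan(0.239/0.218) = 47.7°.
The horizontal component of n points toward azimuth atan2(n_x, n_y) = 162°, the dip direction.

true dip 48°, dip direction 160°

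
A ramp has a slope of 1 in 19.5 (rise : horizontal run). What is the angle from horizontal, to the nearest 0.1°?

tan θ = 1/19.5 = 0.0513
θ = arctan(0.0513) = 2.94°

2.9°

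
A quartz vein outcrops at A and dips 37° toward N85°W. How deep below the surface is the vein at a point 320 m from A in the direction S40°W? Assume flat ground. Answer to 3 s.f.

The hole lies 55° from the dip direction, so the down-dip offset is 320 × cos 55° = 183.54 m.
Depth = down-dip offset × tan(dip) = 183.54 × tan 37° = 183.54 × 0.7536
Depth = 138.31 m

138 m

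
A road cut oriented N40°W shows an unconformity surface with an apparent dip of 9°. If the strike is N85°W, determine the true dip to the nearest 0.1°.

The section is 45° from the strike.
tan(true dip) = tan 9° / sin 45° = 0.2240
δ = arctan(0.2240) = 12.63°

12.6°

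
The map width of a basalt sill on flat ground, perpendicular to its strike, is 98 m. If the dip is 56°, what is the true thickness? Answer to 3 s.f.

True thickness t = w · sin(dip) = 98 × sin 56°
t = 98 × 0.8290 = 81.246 m

81.2 m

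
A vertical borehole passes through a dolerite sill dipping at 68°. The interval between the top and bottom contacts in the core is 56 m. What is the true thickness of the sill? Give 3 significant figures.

True thickness t = h · cos(dip) = 56 × cos 68°
t = 56 × 0.3746 = 20.978 m

21.0 m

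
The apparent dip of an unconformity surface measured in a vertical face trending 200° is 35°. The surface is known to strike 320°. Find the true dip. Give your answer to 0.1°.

The section is 60° from the strike.
tan δ = tan α / sin β = tan 35° / sin 60° = 0.7002 / 0.8660 = 0.8085
true dip = arctan 0.8085 = 38.96°

39.0°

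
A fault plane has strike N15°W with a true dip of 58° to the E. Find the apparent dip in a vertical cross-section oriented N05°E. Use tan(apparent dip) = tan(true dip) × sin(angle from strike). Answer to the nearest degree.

Angle between strike (N15°W) and section (N05°E): β = 20°.
tan α = tan 58° × sin 20° = 1.6003 × 0.3420 = 0.5473
apparent dip = arctan 0.5473 = 28.69°

29°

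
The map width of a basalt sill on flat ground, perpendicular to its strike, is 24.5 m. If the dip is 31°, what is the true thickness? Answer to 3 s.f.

12.6 m

True thickness t = w · sin(dip) = 24.5 × sin 31°
t = 24.5 × 0.5150 = 12.618 m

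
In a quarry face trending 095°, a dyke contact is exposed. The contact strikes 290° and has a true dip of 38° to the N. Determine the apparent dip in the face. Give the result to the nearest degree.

11°

The strike is 290° and the section trends 095°; the acute angle between them is β = 15°.
tan(apparent dip) = tan 38° · sin 15° = 0.2022
α = arctan(0.2022) = 11.43°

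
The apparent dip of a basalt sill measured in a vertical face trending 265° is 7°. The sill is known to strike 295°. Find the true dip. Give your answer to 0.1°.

13.8°

The section is 30° from the strike.
tan δ = tan α / sin β = tan 7° / sin 30° = 0.1228 / 0.5000 = 0.2456
true dip = arctan 0.2456 = 13.80°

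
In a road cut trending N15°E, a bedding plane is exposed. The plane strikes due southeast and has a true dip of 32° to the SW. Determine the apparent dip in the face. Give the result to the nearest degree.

The strike is due southeast and the section trends N15°E; the acute angle between them is β = 60°.
tan(apparent dip) = tan 32° · sin 60° = 0.5412
apparent dip = arctan 0.5412 = 28.42°

28°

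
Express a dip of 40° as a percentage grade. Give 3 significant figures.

grade % = 100 × tan 40° = 100 × 0.8391

83.9%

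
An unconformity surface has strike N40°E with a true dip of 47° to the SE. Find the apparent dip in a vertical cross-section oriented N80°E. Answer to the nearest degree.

35°

Angle between strike (N40°E) and section (N80°E): β = 40°.
tan α = tan 47° × sin 40° = 1.0724 × 0.6428 = 0.6893
α = arctan(0.6893) = 34.58°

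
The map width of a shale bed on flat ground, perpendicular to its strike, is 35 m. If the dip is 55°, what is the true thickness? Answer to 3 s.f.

28.7 m

True thickness t = w · sin(dip) = 35 × sin 55°
t = 35 × 0.8192 = 28.670 m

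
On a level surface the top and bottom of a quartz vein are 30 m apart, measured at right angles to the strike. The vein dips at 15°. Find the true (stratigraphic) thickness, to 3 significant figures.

7.76 m

True thickness t = w · sin(dip) = 30 × sin 15°
t = 30 × 0.2588 = 7.765 m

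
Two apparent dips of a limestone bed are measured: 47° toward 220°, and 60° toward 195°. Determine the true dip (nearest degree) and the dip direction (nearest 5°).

The two traces are lines in the plane: v₁ = (sin 220°·cos 47°, cos 220°·cos 47°, −sin 47°), v₂ = (sin 195°·cos 60°, cos 195°·cos 60°, −sin 60°).
The plane normal is n = v₁ × v₂ ∝ (0.099, -0.285, 0.144).
Dip δ = arctan(|n_h|/n_z) = arctan(0.302/0.144) = 64.5°.
The horizontal component of n points toward azimuth atan2(n_x, n_y) = 161°, the dip direction.

true dip 64°, dip direction 160°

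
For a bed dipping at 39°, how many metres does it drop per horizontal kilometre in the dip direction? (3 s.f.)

drop per km = 1000 × tan 39° = 1000 × 0.8098

810 m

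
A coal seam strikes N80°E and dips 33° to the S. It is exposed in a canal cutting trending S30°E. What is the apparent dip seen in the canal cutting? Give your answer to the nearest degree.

31°

Angle between strike (N80°E) and section (S30°E): β = 70°.
tan α = tan 33° × sin 70° = 0.6494 × 0.9397 = 0.6102
α = arctan(0.6102) = 31.39°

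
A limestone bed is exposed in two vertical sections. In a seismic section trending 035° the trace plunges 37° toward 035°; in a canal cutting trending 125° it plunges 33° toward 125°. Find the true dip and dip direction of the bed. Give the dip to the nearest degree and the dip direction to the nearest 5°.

true dip 45°, dip direction 075°

Represent each trace as a vector plunging at its apparent dip toward its trend (east-north-up frame): v₁ = (0.458, 0.654, -0.602), v₂ = (0.687, -0.481, -0.545).
The plane normal is n = v₁ × v₂ ∝ (0.646, 0.164, 0.670).
tan δ = √(n_x²+n_y²)/n_z = 0.666/0.670, so δ = 44.8°.
Dip direction = atan2(0.646, 0.164) = 76° (azimuth of n's horizontal projection).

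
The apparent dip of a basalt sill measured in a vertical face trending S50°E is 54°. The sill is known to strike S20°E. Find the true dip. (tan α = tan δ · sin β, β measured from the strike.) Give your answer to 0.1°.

70.0°

The section is 30° from the strike.
tan(true dip) = tan 54° / sin 30° = 2.7528
δ = arctan(2.7528) = 70.04°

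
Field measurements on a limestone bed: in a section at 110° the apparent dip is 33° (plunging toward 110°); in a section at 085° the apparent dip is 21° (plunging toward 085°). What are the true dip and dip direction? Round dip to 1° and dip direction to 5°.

Each apparent-dip line lies in the plane. As unit vectors (x east, y north, z up), v₁ plunges 33°→110° and v₂ plunges 21°→085°.
n = v₁ × v₂ = (0.147, -0.224, 0.331) (taken with n_z > 0).
tan δ = √(n_x²+n_y²)/n_z = 0.268/0.331, so δ = 39.0°.
Dip direction = azimuth of (n_x, n_y) = atan2(0.147, -0.224) = 147°.

true dip 39°, dip direction 145°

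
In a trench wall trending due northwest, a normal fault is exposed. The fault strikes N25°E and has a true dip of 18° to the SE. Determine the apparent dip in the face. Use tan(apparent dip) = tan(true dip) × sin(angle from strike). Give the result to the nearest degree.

17°

The section lies 70° from the strike.
tan α = tan 18° × sin 70° = 0.3249 × 0.9397 = 0.3053
apparent dip = arctan 0.3053 = 16.98°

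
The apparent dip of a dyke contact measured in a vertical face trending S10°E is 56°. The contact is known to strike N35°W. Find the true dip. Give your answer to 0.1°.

The section is 25° from the strike.
tan δ = tan α / sin β = tan 56° / sin 25° = 1.4826 / 0.4226 = 3.5080
δ = arctan(3.5080) = 74.09°

74.1°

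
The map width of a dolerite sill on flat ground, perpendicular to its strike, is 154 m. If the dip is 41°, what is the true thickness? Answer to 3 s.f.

True thickness t = w · sin(dip) = 154 × sin 41°
t = 154 × 0.6561 = 101.033 m

101 m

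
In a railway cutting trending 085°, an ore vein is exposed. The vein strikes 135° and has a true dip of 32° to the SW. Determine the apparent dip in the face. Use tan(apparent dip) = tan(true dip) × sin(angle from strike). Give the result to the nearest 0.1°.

The strike is 135° and the section trends 085°; the acute angle between them is β = 50°.
tan(apparent dip) = tan 32° · sin 50° = 0.4787
α = arctan(0.4787) = 25.58°

25.6°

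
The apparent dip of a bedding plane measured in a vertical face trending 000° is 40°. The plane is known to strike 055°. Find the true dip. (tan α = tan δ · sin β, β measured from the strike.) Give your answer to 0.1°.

The section is 55° from the strike.
tan δ = tan α / sin β = tan 40° / sin 55° = 0.8391 / 0.8192 = 1.0244
true dip = arctan 1.0244 = 45.69°

45.7°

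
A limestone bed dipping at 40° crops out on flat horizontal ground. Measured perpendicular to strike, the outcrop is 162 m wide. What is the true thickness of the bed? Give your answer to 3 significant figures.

True thickness t = w · sin(dip) = 162 × sin 40°
t = 162 × 0.6428 = 104.132 m

104 m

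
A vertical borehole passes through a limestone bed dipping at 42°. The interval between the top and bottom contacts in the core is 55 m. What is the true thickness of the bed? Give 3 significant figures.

True thickness t = h · cos(dip) = 55 × cos 42°
t = 55 × 0.7431 = 40.873 m

40.9 m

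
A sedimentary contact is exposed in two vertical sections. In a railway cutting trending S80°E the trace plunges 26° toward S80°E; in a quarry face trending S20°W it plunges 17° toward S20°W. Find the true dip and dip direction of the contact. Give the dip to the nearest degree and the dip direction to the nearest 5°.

The two traces are lines in the plane: v₁ = (sin 100°·cos 26°, cos 100°·cos 26°, −sin 26°), v₂ = (sin 200°·cos 17°, cos 200°·cos 17°, −sin 17°).
n = v₁ × v₂ = (0.348, -0.402, 0.846) (taken with n_z > 0).
Dip δ = arctan(|n_h|/n_z) = arctan(0.532/0.846) = 32.2°.
Dip direction = azimuth of (n_x, n_y) = atan2(0.348, -0.402) = 139°.

true dip 32°, dip direction 140°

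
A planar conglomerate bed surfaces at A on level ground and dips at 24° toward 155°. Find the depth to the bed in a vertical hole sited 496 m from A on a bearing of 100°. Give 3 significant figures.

The hole lies 55° from the dip direction, so the down-dip offset is 496 × cos 55° = 284.49 m.
Depth = down-dip offset × tan(dip) = 284.49 × tan 24° = 284.49 × 0.4452
Depth = 126.66 m

127 m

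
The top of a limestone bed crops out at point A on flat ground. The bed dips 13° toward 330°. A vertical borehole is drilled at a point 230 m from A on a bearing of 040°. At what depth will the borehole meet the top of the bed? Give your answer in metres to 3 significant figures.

18.2 m

The hole lies 70° from the dip direction, so the down-dip offset is 230 × cos 70° = 78.66 m.
Depth = down-dip offset × tan(dip) = 78.66 × tan 13° = 78.66 × 0.2309
Depth = 18.16 m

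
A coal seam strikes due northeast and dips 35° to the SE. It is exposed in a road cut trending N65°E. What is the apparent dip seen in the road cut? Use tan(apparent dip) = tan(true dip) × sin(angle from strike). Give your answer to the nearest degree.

13°

Angle between strike (due northeast) and section (N65°E): β = 20°.
tan α = tan 35° × sin 20° = 0.7002 × 0.3420 = 0.2395
α = arctan(0.2395) = 13.47°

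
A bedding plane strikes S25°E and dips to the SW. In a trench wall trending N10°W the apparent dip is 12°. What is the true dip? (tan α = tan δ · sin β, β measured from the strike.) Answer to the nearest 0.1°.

β = acute angle between strike S25°E and section N10°W = 15°.
tan δ = tan α / sin β = tan 12° / sin 15° = 0.2126 / 0.2588 = 0.8213
true dip = arctan 0.8213 = 39.39°

39.4°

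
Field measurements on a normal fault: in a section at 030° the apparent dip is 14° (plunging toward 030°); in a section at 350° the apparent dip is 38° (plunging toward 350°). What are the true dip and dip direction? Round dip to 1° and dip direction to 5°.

true dip 44°, dip direction 315°

Represent each trace as a vector plunging at its apparent dip toward its trend (east-north-up frame): v₁ = (0.485, 0.840, -0.242), v₂ = (-0.137, 0.776, -0.616).
The plane normal is n = v₁ × v₂ ∝ (-0.330, 0.332, 0.491).
True dip = arccos(n_z / |n|) = arccos(0.7244) = 43.6°.
Dip direction = atan2(-0.330, 0.332) = 315° (azimuth of n's horizontal projection).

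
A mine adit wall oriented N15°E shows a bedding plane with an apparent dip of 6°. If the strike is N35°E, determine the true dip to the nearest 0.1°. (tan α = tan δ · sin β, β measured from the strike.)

The section is 20° from the strike.
tan δ = tan α / sin β = tan 6° / sin 20° = 0.1051 / 0.3420 = 0.3073
δ = arctan(0.3073) = 17.08°

17.1°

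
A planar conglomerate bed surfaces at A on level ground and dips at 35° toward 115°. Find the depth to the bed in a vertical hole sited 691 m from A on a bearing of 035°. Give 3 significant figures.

The hole lies 80° from the dip direction, so the down-dip offset is 691 × cos 80° = 119.99 m.
Depth = down-dip offset × tan(dip) = 119.99 × tan 35° = 119.99 × 0.7002
Depth = 84.02 m

84.0 m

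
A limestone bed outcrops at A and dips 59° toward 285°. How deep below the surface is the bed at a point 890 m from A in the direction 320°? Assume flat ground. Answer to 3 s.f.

1210 m

The hole lies 35° from the dip direction, so the down-dip offset is 890 × cos 35° = 729.05 m.
Depth = down-dip offset × tan(dip) = 729.05 × tan 59° = 729.05 × 1.6643
Depth = 1213.34 m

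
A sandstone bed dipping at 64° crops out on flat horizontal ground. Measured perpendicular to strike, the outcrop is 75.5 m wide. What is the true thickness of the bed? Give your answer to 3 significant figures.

67.9 m

True thickness t = w · sin(dip) = 75.5 × sin 64°
t = 75.5 × 0.8988 = 67.859 m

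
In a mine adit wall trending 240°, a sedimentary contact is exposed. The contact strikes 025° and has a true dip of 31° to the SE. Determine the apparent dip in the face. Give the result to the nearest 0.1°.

The strike is 025° and the section trends 240°; the acute angle between them is β = 35°.
tan α = tan 31° × sin 35° = 0.6009 × 0.5736 = 0.3446
α = arctan(0.3446) = 19.02°

19.0°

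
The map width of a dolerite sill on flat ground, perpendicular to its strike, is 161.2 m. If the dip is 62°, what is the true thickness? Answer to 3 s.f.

142 m

True thickness t = w · sin(dip) = 161.2 × sin 62°
t = 161.2 × 0.8829 = 142.331 m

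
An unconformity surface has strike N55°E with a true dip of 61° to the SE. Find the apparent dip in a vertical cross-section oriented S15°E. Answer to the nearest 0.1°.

59.5°

The strike is N55°E and the section trends S15°E; the acute angle between them is β = 70°.
tan(apparent dip) = tan 61° · sin 70° = 1.6953
α = arctan(1.6953) = 59.46°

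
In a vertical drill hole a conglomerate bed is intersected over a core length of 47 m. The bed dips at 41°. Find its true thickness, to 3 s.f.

True thickness t = h · cos(dip) = 47 × cos 41°
t = 47 × 0.7547 = 35.471 m

35.5 m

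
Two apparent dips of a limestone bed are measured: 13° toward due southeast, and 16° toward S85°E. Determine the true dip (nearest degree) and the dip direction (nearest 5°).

true dip 16°, dip direction 100°

Each apparent-dip line lies in the plane. As unit vectors (x east, y north, z up), v₁ plunges 13°→due southeast and v₂ plunges 16°→S85°E.
n = v₁ × v₂ = (0.171, -0.026, 0.602) (taken with n_z > 0).
True dip = arccos(n_z / |n|) = arccos(0.9611) = 16.0°.
Dip direction = azimuth of (n_x, n_y) = atan2(0.171, -0.026) = 98°.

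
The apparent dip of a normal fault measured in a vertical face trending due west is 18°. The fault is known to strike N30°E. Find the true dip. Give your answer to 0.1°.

The section is 60° from the strike.
tan(true dip) = tan 18° / sin 60° = 0.3752
true dip = arctan 0.3752 = 20.57°

20.6°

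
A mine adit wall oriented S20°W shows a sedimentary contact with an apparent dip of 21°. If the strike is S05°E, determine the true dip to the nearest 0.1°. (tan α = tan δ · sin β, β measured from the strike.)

β = acute angle between strike S05°E and section S20°W = 25°.
tan δ = tan α / sin β = tan 21° / sin 25° = 0.3839 / 0.4226 = 0.9083
true dip = arctan 0.9083 = 42.25°

42.2°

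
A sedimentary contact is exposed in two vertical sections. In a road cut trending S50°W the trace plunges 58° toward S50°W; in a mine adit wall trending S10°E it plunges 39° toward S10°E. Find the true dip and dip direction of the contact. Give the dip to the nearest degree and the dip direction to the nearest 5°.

true dip 58°, dip direction 230°

Represent each trace as a vector plunging at its apparent dip toward its trend (east-north-up frame): v₁ = (-0.406, -0.341, -0.848), v₂ = (0.135, -0.765, -0.629).
n = v₁ × v₂ = (-0.435, -0.370, 0.357) (taken with n_z > 0).
True dip = arccos(n_z / |n|) = arccos(0.5299) = 58.0°.
The horizontal component of n points toward azimuth atan2(n_x, n_y) = 230°, the dip direction.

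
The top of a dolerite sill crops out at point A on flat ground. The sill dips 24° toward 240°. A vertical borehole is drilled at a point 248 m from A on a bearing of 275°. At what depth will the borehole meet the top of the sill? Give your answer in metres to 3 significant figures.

The hole lies 35° from the dip direction, so the down-dip offset is 248 × cos 35° = 203.15 m.
Depth = down-dip offset × tan(dip) = 203.15 × tan 24° = 203.15 × 0.4452
Depth = 90.45 m

90.4 m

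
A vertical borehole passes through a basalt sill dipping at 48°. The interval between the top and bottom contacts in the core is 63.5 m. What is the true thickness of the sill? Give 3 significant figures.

42.5 m

True thickness t = h · cos(dip) = 63.5 × cos 48°
t = 63.5 × 0.6691 = 42.490 m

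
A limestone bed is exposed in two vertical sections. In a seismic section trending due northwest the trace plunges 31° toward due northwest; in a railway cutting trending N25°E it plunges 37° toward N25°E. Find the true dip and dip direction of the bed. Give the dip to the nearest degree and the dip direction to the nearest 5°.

true dip 40°, dip direction 000°

Each apparent-dip line lies in the plane. As unit vectors (x east, y north, z up), v₁ plunges 31°→due northwest and v₂ plunges 37°→N25°E.
n = v₁ × v₂ = (-0.008, 0.539, 0.643) (taken with n_z > 0).
tan δ = √(n_x²+n_y²)/n_z = 0.539/0.643, so δ = 39.9°.
The horizontal component of n points toward azimuth atan2(n_x, n_y) = 359°, the dip direction.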